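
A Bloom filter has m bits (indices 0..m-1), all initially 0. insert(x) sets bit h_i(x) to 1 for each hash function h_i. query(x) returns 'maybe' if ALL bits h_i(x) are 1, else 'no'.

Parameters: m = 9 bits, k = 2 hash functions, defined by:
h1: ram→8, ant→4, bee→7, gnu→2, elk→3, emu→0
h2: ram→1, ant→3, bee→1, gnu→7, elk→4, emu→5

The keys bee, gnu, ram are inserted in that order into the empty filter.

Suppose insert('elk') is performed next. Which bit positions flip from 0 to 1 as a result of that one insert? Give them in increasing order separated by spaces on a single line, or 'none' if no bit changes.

Answer: 3 4

Derivation:
Start: bits=000000000
After insert 'bee': sets bits 1 7 -> bits=010000010
After insert 'gnu': sets bits 2 7 -> bits=011000010
After insert 'ram': sets bits 1 8 -> bits=011000011
insert 'elk' would touch bits 3 4; currently bit3=0, bit4=0
Bits that are 0 among those (would change 0->1): 3 4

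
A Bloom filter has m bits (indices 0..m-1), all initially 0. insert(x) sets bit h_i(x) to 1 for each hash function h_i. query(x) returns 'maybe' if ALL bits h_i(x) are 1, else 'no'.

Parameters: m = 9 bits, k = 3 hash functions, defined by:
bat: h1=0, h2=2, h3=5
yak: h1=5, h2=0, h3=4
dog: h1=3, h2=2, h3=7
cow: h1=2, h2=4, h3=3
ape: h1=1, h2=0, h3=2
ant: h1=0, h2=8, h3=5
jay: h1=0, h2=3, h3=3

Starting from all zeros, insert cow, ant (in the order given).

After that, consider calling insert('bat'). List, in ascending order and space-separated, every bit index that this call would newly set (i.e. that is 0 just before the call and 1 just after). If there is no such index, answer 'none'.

Start: bits=000000000
After insert 'cow': sets bits 2 3 4 -> bits=001110000
After insert 'ant': sets bits 0 5 8 -> bits=101111001
insert 'bat' would touch bits 0 2 5; currently bit0=1, bit2=1, bit5=1
Bits that are 0 among those (would change 0->1): none

Answer: none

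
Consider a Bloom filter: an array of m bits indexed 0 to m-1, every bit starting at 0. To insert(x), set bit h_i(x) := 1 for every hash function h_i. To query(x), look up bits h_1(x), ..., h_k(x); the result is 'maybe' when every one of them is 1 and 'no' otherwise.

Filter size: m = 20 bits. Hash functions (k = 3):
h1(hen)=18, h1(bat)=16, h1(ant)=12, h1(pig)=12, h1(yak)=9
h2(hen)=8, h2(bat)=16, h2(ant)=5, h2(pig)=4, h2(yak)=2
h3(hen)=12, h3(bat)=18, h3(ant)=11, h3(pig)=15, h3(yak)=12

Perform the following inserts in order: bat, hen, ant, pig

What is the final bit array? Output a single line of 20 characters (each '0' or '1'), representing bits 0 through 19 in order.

Start: bits=00000000000000000000
After insert 'bat': sets bits 16 18 -> bits=00000000000000001010
After insert 'hen': sets bits 8 12 18 -> bits=00000000100010001010
After insert 'ant': sets bits 5 11 12 -> bits=00000100100110001010
After insert 'pig': sets bits 4 12 15 -> bits=00001100100110011010

Answer: 00001100100110011010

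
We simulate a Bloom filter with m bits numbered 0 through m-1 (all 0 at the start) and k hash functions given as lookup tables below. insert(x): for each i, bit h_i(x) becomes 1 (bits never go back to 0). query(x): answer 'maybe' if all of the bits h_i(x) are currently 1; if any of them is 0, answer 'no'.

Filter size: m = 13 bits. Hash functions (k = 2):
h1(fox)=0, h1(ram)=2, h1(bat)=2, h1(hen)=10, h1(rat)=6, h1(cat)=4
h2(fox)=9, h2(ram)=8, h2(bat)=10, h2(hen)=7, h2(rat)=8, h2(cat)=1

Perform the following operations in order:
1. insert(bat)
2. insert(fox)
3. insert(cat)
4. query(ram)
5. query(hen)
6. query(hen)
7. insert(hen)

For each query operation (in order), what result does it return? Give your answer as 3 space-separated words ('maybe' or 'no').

Answer: no no no

Derivation:
Start: bits=0000000000000
Op 1: insert bat -> sets bits 2 10 -> bits=0010000000100
Op 2: insert fox -> sets bits 0 9 -> bits=1010000001100
Op 3: insert cat -> sets bits 1 4 -> bits=1110100001100
Op 4: query ram -> checks bit2=1, bit8=0 (has a 0) -> no
Op 5: query hen -> checks bit7=0, bit10=1 (has a 0) -> no
Op 6: query hen -> checks bit7=0, bit10=1 (has a 0) -> no
Op 7: insert hen -> sets bits 7 10 -> bits=1110100101100
Query results in order: no no no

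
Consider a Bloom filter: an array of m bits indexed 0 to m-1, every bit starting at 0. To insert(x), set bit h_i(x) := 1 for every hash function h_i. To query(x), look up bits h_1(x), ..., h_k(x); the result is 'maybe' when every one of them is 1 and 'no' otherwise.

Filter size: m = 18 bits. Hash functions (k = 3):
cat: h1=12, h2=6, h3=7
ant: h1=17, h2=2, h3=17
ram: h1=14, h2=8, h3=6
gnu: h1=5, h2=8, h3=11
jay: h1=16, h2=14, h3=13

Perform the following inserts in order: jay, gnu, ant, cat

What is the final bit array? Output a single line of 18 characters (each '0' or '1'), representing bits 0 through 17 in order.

Start: bits=000000000000000000
After insert 'jay': sets bits 13 14 16 -> bits=000000000000011010
After insert 'gnu': sets bits 5 8 11 -> bits=000001001001011010
After insert 'ant': sets bits 2 17 -> bits=001001001001011011
After insert 'cat': sets bits 6 7 12 -> bits=001001111001111011

Answer: 001001111001111011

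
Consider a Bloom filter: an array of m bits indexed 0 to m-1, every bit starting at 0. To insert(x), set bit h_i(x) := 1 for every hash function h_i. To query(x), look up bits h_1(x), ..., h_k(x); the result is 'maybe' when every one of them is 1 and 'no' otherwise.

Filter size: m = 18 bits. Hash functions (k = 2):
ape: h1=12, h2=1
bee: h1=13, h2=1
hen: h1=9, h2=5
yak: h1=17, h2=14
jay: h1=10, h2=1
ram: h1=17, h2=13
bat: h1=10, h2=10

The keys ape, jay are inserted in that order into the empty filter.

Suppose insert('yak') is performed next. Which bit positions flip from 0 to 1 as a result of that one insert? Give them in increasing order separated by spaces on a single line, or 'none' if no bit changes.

Answer: 14 17

Derivation:
Start: bits=000000000000000000
After insert 'ape': sets bits 1 12 -> bits=010000000000100000
After insert 'jay': sets bits 1 10 -> bits=010000000010100000
insert 'yak' would touch bits 14 17; currently bit14=0, bit17=0
Bits that are 0 among those (would change 0->1): 14 17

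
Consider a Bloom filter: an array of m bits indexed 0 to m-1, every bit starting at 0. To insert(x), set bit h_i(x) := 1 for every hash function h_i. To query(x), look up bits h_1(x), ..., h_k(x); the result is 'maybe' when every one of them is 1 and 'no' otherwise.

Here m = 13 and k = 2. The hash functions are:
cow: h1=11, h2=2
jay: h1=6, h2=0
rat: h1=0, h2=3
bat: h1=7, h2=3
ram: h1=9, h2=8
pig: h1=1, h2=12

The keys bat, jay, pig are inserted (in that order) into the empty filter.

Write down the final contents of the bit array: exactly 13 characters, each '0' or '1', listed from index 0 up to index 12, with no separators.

Answer: 1101001100001

Derivation:
Start: bits=0000000000000
After insert 'bat': sets bits 3 7 -> bits=0001000100000
After insert 'jay': sets bits 0 6 -> bits=1001001100000
After insert 'pig': sets bits 1 12 -> bits=1101001100001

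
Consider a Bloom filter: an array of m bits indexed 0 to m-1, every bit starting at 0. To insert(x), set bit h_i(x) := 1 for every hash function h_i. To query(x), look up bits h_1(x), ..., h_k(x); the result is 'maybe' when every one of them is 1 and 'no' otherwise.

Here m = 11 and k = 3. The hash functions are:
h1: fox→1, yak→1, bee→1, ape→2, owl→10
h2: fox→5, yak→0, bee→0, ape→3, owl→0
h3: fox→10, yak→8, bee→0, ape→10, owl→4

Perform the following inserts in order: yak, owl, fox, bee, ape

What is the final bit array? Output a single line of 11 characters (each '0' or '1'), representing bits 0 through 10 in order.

Start: bits=00000000000
After insert 'yak': sets bits 0 1 8 -> bits=11000000100
After insert 'owl': sets bits 0 4 10 -> bits=11001000101
After insert 'fox': sets bits 1 5 10 -> bits=11001100101
After insert 'bee': sets bits 0 1 -> bits=11001100101
After insert 'ape': sets bits 2 3 10 -> bits=11111100101

Answer: 11111100101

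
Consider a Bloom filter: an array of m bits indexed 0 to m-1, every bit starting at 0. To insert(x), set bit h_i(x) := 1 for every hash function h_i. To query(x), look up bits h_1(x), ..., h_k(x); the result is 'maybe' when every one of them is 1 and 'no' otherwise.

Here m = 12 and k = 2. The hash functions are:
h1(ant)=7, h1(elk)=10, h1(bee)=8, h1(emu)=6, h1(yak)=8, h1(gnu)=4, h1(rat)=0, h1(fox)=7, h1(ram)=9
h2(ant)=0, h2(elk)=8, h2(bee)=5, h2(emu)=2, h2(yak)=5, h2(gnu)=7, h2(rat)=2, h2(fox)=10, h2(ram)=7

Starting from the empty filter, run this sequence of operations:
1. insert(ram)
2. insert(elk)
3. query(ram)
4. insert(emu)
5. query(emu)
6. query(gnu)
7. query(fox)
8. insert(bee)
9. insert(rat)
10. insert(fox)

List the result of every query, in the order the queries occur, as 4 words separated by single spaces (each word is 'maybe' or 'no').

Start: bits=000000000000
Op 1: insert ram -> sets bits 7 9 -> bits=000000010100
Op 2: insert elk -> sets bits 8 10 -> bits=000000011110
Op 3: query ram -> checks bit7=1, bit9=1 (all 1) -> maybe
Op 4: insert emu -> sets bits 2 6 -> bits=001000111110
Op 5: query emu -> checks bit2=1, bit6=1 (all 1) -> maybe
Op 6: query gnu -> checks bit4=0, bit7=1 (has a 0) -> no
Op 7: query fox -> checks bit7=1, bit10=1 (all 1) -> maybe
Op 8: insert bee -> sets bits 5 8 -> bits=001001111110
Op 9: insert rat -> sets bits 0 2 -> bits=101001111110
Op 10: insert fox -> sets bits 7 10 -> bits=101001111110
Query results in order: maybe maybe no maybe

Answer: maybe maybe no maybe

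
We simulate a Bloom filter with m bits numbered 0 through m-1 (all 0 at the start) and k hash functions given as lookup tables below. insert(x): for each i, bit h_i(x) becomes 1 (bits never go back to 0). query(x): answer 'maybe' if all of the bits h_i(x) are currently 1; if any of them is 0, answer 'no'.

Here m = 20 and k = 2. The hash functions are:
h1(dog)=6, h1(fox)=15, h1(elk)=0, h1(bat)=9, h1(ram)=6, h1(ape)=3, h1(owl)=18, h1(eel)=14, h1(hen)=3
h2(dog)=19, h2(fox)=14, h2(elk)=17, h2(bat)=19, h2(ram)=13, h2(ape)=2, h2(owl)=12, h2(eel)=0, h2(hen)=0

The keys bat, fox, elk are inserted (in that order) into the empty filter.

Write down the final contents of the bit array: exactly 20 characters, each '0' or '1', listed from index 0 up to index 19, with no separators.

Answer: 10000000010000110101

Derivation:
Start: bits=00000000000000000000
After insert 'bat': sets bits 9 19 -> bits=00000000010000000001
After insert 'fox': sets bits 14 15 -> bits=00000000010000110001
After insert 'elk': sets bits 0 17 -> bits=10000000010000110101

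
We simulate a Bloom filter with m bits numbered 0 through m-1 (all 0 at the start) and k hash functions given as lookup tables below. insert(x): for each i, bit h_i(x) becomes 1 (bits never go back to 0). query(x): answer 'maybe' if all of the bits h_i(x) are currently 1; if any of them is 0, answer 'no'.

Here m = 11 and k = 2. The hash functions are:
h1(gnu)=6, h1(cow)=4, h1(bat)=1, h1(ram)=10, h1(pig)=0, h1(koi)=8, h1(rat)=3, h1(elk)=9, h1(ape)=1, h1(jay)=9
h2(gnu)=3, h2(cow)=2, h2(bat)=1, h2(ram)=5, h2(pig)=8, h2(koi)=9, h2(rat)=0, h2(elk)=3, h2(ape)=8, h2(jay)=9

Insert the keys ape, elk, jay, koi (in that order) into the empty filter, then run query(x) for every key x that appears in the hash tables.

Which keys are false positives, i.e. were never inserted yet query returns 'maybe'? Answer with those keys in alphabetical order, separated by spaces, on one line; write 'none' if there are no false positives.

Start: bits=00000000000
After insert 'ape': sets bits 1 8 -> bits=01000000100
After insert 'elk': sets bits 3 9 -> bits=01010000110
After insert 'jay': sets bits 9 -> bits=01010000110
After insert 'koi': sets bits 8 9 -> bits=01010000110
Not inserted: bat cow gnu pig ram rat — query each against bits=01010000110:
query bat: checks bit1=1 (all 1) -> maybe => FALSE POSITIVE
query cow: checks bit2=0, bit4=0 (has a 0) -> no => not a false positive
query gnu: checks bit3=1, bit6=0 (has a 0) -> no => not a false positive
query pig: checks bit0=0, bit8=1 (has a 0) -> no => not a false positive
query ram: checks bit5=0, bit10=0 (has a 0) -> no => not a false positive
query rat: checks bit0=0, bit3=1 (has a 0) -> no => not a false positive
False positives (alphabetical): bat

Answer: bat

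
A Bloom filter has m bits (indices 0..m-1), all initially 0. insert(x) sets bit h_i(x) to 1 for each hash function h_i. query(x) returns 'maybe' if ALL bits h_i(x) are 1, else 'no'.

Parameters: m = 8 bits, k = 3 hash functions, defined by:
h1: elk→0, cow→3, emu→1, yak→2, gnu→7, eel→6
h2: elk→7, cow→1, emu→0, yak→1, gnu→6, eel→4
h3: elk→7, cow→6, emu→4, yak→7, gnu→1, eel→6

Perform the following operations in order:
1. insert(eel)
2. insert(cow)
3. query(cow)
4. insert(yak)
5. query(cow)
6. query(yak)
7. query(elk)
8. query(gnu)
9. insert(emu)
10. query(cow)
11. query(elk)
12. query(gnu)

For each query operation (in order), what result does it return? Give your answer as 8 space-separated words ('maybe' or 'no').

Start: bits=00000000
Op 1: insert eel -> sets bits 4 6 -> bits=00001010
Op 2: insert cow -> sets bits 1 3 6 -> bits=01011010
Op 3: query cow -> checks bit1=1, bit3=1, bit6=1 (all 1) -> maybe
Op 4: insert yak -> sets bits 1 2 7 -> bits=01111011
Op 5: query cow -> checks bit1=1, bit3=1, bit6=1 (all 1) -> maybe
Op 6: query yak -> checks bit1=1, bit2=1, bit7=1 (all 1) -> maybe
Op 7: query elk -> checks bit0=0, bit7=1 (has a 0) -> no
Op 8: query gnu -> checks bit1=1, bit6=1, bit7=1 (all 1) -> maybe
Op 9: insert emu -> sets bits 0 1 4 -> bits=11111011
Op 10: query cow -> checks bit1=1, bit3=1, bit6=1 (all 1) -> maybe
Op 11: query elk -> checks bit0=1, bit7=1 (all 1) -> maybe
Op 12: query gnu -> checks bit1=1, bit6=1, bit7=1 (all 1) -> maybe
Query results in order: maybe maybe maybe no maybe maybe maybe maybe

Answer: maybe maybe maybe no maybe maybe maybe maybe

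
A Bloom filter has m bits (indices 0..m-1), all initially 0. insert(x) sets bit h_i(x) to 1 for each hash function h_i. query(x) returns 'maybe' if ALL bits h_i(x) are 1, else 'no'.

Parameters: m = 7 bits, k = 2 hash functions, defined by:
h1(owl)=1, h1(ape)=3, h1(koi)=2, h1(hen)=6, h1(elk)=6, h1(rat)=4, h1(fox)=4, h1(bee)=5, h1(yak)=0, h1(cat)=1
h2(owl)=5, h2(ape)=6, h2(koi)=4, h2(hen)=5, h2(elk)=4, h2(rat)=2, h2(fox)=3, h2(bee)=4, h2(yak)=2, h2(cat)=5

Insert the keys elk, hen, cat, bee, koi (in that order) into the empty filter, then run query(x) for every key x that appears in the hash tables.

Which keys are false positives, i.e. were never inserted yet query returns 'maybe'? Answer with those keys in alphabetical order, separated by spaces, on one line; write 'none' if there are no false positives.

Answer: owl rat

Derivation:
Start: bits=0000000
After insert 'elk': sets bits 4 6 -> bits=0000101
After insert 'hen': sets bits 5 6 -> bits=0000111
After insert 'cat': sets bits 1 5 -> bits=0100111
After insert 'bee': sets bits 4 5 -> bits=0100111
After insert 'koi': sets bits 2 4 -> bits=0110111
Not inserted: ape fox owl rat yak — query each against bits=0110111:
query ape: checks bit3=0, bit6=1 (has a 0) -> no => not a false positive
query fox: checks bit3=0, bit4=1 (has a 0) -> no => not a false positive
query owl: checks bit1=1, bit5=1 (all 1) -> maybe => FALSE POSITIVE
query rat: checks bit2=1, bit4=1 (all 1) -> maybe => FALSE POSITIVE
query yak: checks bit0=0, bit2=1 (has a 0) -> no => not a false positive
False positives (alphabetical): owl rat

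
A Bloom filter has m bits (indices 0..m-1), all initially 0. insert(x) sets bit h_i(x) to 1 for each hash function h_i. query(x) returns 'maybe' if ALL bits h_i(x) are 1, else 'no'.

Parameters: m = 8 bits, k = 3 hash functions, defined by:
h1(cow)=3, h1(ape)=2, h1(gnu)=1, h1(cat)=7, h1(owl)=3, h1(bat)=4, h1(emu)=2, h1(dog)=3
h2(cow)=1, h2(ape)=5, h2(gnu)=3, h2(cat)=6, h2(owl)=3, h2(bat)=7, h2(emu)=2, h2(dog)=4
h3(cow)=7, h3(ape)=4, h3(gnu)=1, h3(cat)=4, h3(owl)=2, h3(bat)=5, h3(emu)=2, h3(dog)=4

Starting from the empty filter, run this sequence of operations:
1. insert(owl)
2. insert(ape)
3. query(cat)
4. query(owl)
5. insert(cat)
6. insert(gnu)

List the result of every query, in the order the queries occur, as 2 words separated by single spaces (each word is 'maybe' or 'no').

Start: bits=00000000
Op 1: insert owl -> sets bits 2 3 -> bits=00110000
Op 2: insert ape -> sets bits 2 4 5 -> bits=00111100
Op 3: query cat -> checks bit4=1, bit6=0, bit7=0 (has a 0) -> no
Op 4: query owl -> checks bit2=1, bit3=1 (all 1) -> maybe
Op 5: insert cat -> sets bits 4 6 7 -> bits=00111111
Op 6: insert gnu -> sets bits 1 3 -> bits=01111111
Query results in order: no maybe

Answer: no maybe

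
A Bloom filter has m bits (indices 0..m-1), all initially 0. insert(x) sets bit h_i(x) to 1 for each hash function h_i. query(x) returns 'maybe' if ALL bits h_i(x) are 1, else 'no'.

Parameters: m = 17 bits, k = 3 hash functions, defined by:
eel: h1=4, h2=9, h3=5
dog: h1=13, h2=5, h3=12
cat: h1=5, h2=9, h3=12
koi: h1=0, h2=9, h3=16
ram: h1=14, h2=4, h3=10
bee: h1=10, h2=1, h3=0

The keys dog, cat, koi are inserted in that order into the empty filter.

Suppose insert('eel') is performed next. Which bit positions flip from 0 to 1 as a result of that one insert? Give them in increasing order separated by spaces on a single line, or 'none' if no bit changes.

Answer: 4

Derivation:
Start: bits=00000000000000000
After insert 'dog': sets bits 5 12 13 -> bits=00000100000011000
After insert 'cat': sets bits 5 9 12 -> bits=00000100010011000
After insert 'koi': sets bits 0 9 16 -> bits=10000100010011001
insert 'eel' would touch bits 4 5 9; currently bit4=0, bit5=1, bit9=1
Bits that are 0 among those (would change 0->1): 4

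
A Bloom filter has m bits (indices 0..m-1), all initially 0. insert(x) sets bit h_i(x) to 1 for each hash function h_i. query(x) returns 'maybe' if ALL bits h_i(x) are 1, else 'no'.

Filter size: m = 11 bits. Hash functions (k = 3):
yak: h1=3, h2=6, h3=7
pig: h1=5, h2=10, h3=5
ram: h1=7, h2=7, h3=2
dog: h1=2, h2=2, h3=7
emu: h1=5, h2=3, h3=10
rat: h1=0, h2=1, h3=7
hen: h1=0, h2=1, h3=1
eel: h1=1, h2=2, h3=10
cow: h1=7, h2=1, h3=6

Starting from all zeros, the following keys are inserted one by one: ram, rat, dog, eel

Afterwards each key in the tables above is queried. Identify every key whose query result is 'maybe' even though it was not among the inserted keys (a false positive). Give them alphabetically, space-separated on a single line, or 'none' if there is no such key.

Start: bits=00000000000
After insert 'ram': sets bits 2 7 -> bits=00100001000
After insert 'rat': sets bits 0 1 7 -> bits=11100001000
After insert 'dog': sets bits 2 7 -> bits=11100001000
After insert 'eel': sets bits 1 2 10 -> bits=11100001001
Not inserted: cow emu hen pig yak — query each against bits=11100001001:
query cow: checks bit1=1, bit6=0, bit7=1 (has a 0) -> no => not a false positive
query emu: checks bit3=0, bit5=0, bit10=1 (has a 0) -> no => not a false positive
query hen: checks bit0=1, bit1=1 (all 1) -> maybe => FALSE POSITIVE
query pig: checks bit5=0, bit10=1 (has a 0) -> no => not a false positive
query yak: checks bit3=0, bit6=0, bit7=1 (has a 0) -> no => not a false positive
False positives (alphabetical): hen

Answer: hen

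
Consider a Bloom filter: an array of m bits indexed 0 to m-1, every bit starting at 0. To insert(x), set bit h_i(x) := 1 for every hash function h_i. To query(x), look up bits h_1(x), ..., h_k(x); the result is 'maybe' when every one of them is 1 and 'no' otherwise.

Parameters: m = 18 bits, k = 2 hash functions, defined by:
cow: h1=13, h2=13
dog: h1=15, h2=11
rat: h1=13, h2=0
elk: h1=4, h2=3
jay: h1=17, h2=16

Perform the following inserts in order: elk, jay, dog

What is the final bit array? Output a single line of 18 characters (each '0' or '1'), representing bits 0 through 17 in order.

Answer: 000110000001000111

Derivation:
Start: bits=000000000000000000
After insert 'elk': sets bits 3 4 -> bits=000110000000000000
After insert 'jay': sets bits 16 17 -> bits=000110000000000011
After insert 'dog': sets bits 11 15 -> bits=000110000001000111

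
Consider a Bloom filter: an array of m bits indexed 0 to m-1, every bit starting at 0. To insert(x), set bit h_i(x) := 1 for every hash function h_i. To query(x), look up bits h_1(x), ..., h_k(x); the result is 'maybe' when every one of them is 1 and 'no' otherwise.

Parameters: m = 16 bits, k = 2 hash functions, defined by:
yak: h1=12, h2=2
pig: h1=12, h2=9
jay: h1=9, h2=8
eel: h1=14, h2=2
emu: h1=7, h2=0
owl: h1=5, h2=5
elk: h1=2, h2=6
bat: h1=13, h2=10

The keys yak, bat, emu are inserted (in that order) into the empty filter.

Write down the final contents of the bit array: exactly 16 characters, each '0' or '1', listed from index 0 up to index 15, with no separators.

Start: bits=0000000000000000
After insert 'yak': sets bits 2 12 -> bits=0010000000001000
After insert 'bat': sets bits 10 13 -> bits=0010000000101100
After insert 'emu': sets bits 0 7 -> bits=1010000100101100

Answer: 1010000100101100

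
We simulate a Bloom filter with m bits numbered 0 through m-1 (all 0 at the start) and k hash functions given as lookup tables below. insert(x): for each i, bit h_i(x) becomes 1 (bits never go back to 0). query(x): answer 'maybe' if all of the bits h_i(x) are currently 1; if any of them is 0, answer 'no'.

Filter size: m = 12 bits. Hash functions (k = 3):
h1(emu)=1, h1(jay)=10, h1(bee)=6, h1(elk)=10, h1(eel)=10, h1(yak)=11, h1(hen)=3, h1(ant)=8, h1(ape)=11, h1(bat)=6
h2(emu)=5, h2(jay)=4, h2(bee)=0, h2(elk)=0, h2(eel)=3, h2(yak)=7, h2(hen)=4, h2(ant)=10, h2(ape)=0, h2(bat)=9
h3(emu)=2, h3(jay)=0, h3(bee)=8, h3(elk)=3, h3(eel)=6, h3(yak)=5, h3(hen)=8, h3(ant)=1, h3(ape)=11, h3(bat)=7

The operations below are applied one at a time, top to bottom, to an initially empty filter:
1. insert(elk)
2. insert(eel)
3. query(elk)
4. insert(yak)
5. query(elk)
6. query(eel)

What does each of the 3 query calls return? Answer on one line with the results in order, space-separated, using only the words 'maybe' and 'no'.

Start: bits=000000000000
Op 1: insert elk -> sets bits 0 3 10 -> bits=100100000010
Op 2: insert eel -> sets bits 3 6 10 -> bits=100100100010
Op 3: query elk -> checks bit0=1, bit3=1, bit10=1 (all 1) -> maybe
Op 4: insert yak -> sets bits 5 7 11 -> bits=100101110011
Op 5: query elk -> checks bit0=1, bit3=1, bit10=1 (all 1) -> maybe
Op 6: query eel -> checks bit3=1, bit6=1, bit10=1 (all 1) -> maybe
Query results in order: maybe maybe maybe

Answer: maybe maybe maybe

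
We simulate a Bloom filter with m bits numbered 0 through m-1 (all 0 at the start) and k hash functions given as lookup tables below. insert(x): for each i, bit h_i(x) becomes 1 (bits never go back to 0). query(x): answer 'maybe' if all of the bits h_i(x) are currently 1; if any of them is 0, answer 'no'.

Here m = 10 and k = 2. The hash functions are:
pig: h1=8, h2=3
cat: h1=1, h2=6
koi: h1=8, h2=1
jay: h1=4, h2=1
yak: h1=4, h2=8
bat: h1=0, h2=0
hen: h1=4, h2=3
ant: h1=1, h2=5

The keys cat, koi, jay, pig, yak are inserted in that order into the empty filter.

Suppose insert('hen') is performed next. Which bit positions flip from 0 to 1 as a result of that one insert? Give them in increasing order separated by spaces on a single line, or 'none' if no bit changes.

Answer: none

Derivation:
Start: bits=0000000000
After insert 'cat': sets bits 1 6 -> bits=0100001000
After insert 'koi': sets bits 1 8 -> bits=0100001010
After insert 'jay': sets bits 1 4 -> bits=0100101010
After insert 'pig': sets bits 3 8 -> bits=0101101010
After insert 'yak': sets bits 4 8 -> bits=0101101010
insert 'hen' would touch bits 3 4; currently bit3=1, bit4=1
Bits that are 0 among those (would change 0->1): none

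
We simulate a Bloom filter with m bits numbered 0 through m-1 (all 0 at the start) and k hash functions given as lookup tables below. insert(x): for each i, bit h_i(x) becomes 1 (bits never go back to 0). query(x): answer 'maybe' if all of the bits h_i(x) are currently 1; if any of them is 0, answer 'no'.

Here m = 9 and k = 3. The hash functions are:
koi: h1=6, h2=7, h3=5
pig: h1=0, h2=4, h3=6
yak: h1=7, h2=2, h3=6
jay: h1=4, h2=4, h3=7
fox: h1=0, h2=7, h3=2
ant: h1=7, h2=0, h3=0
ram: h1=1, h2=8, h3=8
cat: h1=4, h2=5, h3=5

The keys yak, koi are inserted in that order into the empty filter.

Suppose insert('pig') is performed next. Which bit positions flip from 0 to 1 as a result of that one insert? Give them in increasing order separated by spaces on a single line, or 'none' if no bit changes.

Answer: 0 4

Derivation:
Start: bits=000000000
After insert 'yak': sets bits 2 6 7 -> bits=001000110
After insert 'koi': sets bits 5 6 7 -> bits=001001110
insert 'pig' would touch bits 0 4 6; currently bit0=0, bit4=0, bit6=1
Bits that are 0 among those (would change 0->1): 0 4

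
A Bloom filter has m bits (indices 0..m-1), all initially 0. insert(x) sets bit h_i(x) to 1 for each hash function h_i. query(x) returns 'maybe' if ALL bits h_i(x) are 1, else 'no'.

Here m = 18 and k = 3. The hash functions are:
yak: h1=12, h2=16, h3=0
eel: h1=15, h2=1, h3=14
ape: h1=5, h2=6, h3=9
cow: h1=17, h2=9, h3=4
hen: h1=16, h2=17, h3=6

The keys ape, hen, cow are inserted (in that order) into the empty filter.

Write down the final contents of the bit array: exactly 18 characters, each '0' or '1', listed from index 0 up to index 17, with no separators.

Start: bits=000000000000000000
After insert 'ape': sets bits 5 6 9 -> bits=000001100100000000
After insert 'hen': sets bits 6 16 17 -> bits=000001100100000011
After insert 'cow': sets bits 4 9 17 -> bits=000011100100000011

Answer: 000011100100000011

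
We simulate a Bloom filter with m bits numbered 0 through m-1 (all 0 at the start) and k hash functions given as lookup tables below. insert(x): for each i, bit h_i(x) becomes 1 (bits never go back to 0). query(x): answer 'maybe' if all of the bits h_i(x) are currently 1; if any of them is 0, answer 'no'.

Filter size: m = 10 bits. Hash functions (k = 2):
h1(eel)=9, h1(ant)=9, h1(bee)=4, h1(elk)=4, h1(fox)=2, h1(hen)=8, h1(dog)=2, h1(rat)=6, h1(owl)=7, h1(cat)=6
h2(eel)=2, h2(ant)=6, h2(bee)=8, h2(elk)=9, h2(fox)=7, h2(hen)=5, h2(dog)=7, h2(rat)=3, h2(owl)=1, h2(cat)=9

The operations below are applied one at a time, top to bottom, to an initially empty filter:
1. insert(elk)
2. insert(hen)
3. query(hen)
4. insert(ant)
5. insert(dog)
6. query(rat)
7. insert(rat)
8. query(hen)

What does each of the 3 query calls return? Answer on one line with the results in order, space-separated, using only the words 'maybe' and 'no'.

Start: bits=0000000000
Op 1: insert elk -> sets bits 4 9 -> bits=0000100001
Op 2: insert hen -> sets bits 5 8 -> bits=0000110011
Op 3: query hen -> checks bit5=1, bit8=1 (all 1) -> maybe
Op 4: insert ant -> sets bits 6 9 -> bits=0000111011
Op 5: insert dog -> sets bits 2 7 -> bits=0010111111
Op 6: query rat -> checks bit3=0, bit6=1 (has a 0) -> no
Op 7: insert rat -> sets bits 3 6 -> bits=0011111111
Op 8: query hen -> checks bit5=1, bit8=1 (all 1) -> maybe
Query results in order: maybe no maybe

Answer: maybe no maybe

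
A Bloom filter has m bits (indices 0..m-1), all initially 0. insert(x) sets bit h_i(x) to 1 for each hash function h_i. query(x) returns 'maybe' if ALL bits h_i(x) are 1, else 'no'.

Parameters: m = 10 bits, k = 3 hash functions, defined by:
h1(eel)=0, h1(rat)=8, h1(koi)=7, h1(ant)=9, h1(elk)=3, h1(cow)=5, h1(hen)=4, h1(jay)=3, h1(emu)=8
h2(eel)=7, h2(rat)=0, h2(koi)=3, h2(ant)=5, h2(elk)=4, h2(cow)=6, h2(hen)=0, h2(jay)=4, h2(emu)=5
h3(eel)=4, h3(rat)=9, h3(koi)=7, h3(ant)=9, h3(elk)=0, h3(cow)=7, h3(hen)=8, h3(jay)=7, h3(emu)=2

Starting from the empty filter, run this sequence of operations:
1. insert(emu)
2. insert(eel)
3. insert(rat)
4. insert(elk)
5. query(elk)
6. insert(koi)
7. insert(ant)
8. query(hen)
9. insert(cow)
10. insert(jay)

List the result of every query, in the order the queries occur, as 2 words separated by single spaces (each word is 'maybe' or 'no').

Start: bits=0000000000
Op 1: insert emu -> sets bits 2 5 8 -> bits=0010010010
Op 2: insert eel -> sets bits 0 4 7 -> bits=1010110110
Op 3: insert rat -> sets bits 0 8 9 -> bits=1010110111
Op 4: insert elk -> sets bits 0 3 4 -> bits=1011110111
Op 5: query elk -> checks bit0=1, bit3=1, bit4=1 (all 1) -> maybe
Op 6: insert koi -> sets bits 3 7 -> bits=1011110111
Op 7: insert ant -> sets bits 5 9 -> bits=1011110111
Op 8: query hen -> checks bit0=1, bit4=1, bit8=1 (all 1) -> maybe
Op 9: insert cow -> sets bits 5 6 7 -> bits=1011111111
Op 10: insert jay -> sets bits 3 4 7 -> bits=1011111111
Query results in order: maybe maybe

Answer: maybe maybe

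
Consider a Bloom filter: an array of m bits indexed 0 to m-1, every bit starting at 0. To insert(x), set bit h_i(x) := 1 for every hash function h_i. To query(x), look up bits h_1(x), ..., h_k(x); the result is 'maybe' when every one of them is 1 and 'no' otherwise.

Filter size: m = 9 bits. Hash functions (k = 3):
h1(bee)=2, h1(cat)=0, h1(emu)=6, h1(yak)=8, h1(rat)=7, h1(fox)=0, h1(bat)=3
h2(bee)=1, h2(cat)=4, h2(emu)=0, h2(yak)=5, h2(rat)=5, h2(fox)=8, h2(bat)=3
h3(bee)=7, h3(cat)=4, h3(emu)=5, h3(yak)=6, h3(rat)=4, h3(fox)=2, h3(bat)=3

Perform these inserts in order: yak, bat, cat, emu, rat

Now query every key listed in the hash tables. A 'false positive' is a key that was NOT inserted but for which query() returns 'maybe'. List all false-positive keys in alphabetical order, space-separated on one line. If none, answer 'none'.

Answer: none

Derivation:
Start: bits=000000000
After insert 'yak': sets bits 5 6 8 -> bits=000001101
After insert 'bat': sets bits 3 -> bits=000101101
After insert 'cat': sets bits 0 4 -> bits=100111101
After insert 'emu': sets bits 0 5 6 -> bits=100111101
After insert 'rat': sets bits 4 5 7 -> bits=100111111
Not inserted: bee fox — query each against bits=100111111:
query bee: checks bit1=0, bit2=0, bit7=1 (has a 0) -> no => not a false positive
query fox: checks bit0=1, bit2=0, bit8=1 (has a 0) -> no => not a false positive
False positives (alphabetical): none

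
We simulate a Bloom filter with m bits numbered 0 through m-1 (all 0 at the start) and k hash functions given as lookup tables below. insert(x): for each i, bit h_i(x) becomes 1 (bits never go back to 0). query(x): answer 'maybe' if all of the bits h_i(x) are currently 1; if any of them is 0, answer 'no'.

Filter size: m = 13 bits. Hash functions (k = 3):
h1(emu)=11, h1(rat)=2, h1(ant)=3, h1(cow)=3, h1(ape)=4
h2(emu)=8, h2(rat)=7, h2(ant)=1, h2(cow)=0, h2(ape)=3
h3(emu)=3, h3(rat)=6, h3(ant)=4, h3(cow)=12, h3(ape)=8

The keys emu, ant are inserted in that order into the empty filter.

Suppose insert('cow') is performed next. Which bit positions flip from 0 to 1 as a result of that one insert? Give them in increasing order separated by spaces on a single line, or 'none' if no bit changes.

Answer: 0 12

Derivation:
Start: bits=0000000000000
After insert 'emu': sets bits 3 8 11 -> bits=0001000010010
After insert 'ant': sets bits 1 3 4 -> bits=0101100010010
insert 'cow' would touch bits 0 3 12; currently bit0=0, bit3=1, bit12=0
Bits that are 0 among those (would change 0->1): 0 12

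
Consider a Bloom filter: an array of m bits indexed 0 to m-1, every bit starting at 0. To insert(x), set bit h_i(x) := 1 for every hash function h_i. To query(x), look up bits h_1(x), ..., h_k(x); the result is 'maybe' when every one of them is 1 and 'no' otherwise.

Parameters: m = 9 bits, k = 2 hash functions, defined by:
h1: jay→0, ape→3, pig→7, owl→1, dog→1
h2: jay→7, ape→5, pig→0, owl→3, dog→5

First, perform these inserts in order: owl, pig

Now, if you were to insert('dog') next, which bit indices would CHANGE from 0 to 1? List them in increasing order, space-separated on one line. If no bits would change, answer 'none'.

Answer: 5

Derivation:
Start: bits=000000000
After insert 'owl': sets bits 1 3 -> bits=010100000
After insert 'pig': sets bits 0 7 -> bits=110100010
insert 'dog' would touch bits 1 5; currently bit1=1, bit5=0
Bits that are 0 among those (would change 0->1): 5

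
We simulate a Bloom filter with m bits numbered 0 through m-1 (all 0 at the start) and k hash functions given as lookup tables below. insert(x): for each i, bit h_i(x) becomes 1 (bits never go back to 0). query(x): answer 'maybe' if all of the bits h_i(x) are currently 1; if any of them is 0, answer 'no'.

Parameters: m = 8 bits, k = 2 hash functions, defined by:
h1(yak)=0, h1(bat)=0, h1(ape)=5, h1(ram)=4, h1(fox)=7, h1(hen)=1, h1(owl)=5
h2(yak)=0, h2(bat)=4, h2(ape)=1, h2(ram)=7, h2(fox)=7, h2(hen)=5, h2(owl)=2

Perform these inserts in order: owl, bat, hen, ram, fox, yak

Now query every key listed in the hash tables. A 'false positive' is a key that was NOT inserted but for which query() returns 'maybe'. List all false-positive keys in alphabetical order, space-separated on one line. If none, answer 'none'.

Answer: ape

Derivation:
Start: bits=00000000
After insert 'owl': sets bits 2 5 -> bits=00100100
After insert 'bat': sets bits 0 4 -> bits=10101100
After insert 'hen': sets bits 1 5 -> bits=11101100
After insert 'ram': sets bits 4 7 -> bits=11101101
After insert 'fox': sets bits 7 -> bits=11101101
After insert 'yak': sets bits 0 -> bits=11101101
Not inserted: ape — query each against bits=11101101:
query ape: checks bit1=1, bit5=1 (all 1) -> maybe => FALSE POSITIVE
False positives (alphabetical): ape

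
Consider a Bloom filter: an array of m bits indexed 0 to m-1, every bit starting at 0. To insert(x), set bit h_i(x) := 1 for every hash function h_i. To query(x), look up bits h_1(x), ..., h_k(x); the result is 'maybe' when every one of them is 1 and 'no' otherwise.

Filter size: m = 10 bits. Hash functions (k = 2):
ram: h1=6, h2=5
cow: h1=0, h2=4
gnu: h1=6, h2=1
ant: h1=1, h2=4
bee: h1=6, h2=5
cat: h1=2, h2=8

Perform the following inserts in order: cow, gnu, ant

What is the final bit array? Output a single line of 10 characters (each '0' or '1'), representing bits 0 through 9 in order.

Start: bits=0000000000
After insert 'cow': sets bits 0 4 -> bits=1000100000
After insert 'gnu': sets bits 1 6 -> bits=1100101000
After insert 'ant': sets bits 1 4 -> bits=1100101000

Answer: 1100101000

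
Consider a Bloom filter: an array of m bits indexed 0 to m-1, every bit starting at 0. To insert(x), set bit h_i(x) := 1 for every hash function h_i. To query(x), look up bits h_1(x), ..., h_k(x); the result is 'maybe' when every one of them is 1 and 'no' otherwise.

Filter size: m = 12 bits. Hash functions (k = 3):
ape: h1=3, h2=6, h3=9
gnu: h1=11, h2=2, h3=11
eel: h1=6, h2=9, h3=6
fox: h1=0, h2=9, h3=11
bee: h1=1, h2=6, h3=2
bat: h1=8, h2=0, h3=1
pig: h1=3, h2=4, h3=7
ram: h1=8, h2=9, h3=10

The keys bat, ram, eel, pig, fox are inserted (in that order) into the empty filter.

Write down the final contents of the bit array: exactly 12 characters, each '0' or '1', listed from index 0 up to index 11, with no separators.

Start: bits=000000000000
After insert 'bat': sets bits 0 1 8 -> bits=110000001000
After insert 'ram': sets bits 8 9 10 -> bits=110000001110
After insert 'eel': sets bits 6 9 -> bits=110000101110
After insert 'pig': sets bits 3 4 7 -> bits=110110111110
After insert 'fox': sets bits 0 9 11 -> bits=110110111111

Answer: 110110111111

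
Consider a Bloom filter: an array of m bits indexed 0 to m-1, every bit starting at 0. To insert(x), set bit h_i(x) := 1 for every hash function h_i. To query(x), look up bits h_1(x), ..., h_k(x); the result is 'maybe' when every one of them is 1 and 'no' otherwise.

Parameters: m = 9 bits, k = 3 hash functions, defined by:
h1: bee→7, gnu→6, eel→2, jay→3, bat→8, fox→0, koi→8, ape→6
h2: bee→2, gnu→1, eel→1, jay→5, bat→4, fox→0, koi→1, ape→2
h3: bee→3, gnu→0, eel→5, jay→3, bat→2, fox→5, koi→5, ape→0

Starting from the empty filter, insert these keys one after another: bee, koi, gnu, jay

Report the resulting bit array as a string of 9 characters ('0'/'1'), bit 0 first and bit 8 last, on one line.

Answer: 111101111

Derivation:
Start: bits=000000000
After insert 'bee': sets bits 2 3 7 -> bits=001100010
After insert 'koi': sets bits 1 5 8 -> bits=011101011
After insert 'gnu': sets bits 0 1 6 -> bits=111101111
After insert 'jay': sets bits 3 5 -> bits=111101111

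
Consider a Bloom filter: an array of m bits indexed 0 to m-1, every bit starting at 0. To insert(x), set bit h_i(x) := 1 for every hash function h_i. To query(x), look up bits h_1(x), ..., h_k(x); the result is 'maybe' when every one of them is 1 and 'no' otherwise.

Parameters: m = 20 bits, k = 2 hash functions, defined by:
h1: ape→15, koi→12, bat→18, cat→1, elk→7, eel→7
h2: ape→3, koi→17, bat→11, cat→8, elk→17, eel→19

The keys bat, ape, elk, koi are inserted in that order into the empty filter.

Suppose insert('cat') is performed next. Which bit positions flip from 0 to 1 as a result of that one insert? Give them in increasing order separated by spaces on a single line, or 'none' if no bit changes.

Start: bits=00000000000000000000
After insert 'bat': sets bits 11 18 -> bits=00000000000100000010
After insert 'ape': sets bits 3 15 -> bits=00010000000100010010
After insert 'elk': sets bits 7 17 -> bits=00010001000100010110
After insert 'koi': sets bits 12 17 -> bits=00010001000110010110
insert 'cat' would touch bits 1 8; currently bit1=0, bit8=0
Bits that are 0 among those (would change 0->1): 1 8

Answer: 1 8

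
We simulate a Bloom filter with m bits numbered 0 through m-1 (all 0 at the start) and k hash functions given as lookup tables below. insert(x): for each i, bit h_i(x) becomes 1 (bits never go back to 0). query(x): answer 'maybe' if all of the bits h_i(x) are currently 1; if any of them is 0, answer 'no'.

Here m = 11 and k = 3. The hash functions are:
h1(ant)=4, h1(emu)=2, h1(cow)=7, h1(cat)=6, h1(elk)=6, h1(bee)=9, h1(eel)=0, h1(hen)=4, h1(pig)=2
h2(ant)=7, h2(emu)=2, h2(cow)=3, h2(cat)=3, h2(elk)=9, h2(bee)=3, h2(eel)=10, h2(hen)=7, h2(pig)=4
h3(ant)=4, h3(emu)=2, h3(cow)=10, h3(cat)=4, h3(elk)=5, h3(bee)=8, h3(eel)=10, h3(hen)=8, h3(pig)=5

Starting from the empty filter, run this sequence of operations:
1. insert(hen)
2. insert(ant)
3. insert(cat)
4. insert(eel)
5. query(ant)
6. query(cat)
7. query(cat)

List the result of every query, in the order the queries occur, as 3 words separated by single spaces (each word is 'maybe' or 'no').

Start: bits=00000000000
Op 1: insert hen -> sets bits 4 7 8 -> bits=00001001100
Op 2: insert ant -> sets bits 4 7 -> bits=00001001100
Op 3: insert cat -> sets bits 3 4 6 -> bits=00011011100
Op 4: insert eel -> sets bits 0 10 -> bits=10011011101
Op 5: query ant -> checks bit4=1, bit7=1 (all 1) -> maybe
Op 6: query cat -> checks bit3=1, bit4=1, bit6=1 (all 1) -> maybe
Op 7: query cat -> checks bit3=1, bit4=1, bit6=1 (all 1) -> maybe
Query results in order: maybe maybe maybe

Answer: maybe maybe maybe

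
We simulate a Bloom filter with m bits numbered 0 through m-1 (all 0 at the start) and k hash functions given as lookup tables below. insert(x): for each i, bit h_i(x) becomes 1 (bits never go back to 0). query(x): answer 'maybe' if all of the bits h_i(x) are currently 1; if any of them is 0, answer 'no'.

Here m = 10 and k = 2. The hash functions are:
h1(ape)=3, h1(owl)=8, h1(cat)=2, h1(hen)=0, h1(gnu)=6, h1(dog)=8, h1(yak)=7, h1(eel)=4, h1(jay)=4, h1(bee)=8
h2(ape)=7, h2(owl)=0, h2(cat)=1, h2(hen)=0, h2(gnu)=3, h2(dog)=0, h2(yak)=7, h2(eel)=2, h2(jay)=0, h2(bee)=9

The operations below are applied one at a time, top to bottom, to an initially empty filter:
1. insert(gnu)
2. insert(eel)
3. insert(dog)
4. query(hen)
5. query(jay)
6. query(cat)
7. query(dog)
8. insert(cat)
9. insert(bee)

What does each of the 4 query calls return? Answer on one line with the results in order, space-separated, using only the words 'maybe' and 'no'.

Answer: maybe maybe no maybe

Derivation:
Start: bits=0000000000
Op 1: insert gnu -> sets bits 3 6 -> bits=0001001000
Op 2: insert eel -> sets bits 2 4 -> bits=0011101000
Op 3: insert dog -> sets bits 0 8 -> bits=1011101010
Op 4: query hen -> checks bit0=1 (all 1) -> maybe
Op 5: query jay -> checks bit0=1, bit4=1 (all 1) -> maybe
Op 6: query cat -> checks bit1=0, bit2=1 (has a 0) -> no
Op 7: query dog -> checks bit0=1, bit8=1 (all 1) -> maybe
Op 8: insert cat -> sets bits 1 2 -> bits=1111101010
Op 9: insert bee -> sets bits 8 9 -> bits=1111101011
Query results in order: maybe maybe no maybe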